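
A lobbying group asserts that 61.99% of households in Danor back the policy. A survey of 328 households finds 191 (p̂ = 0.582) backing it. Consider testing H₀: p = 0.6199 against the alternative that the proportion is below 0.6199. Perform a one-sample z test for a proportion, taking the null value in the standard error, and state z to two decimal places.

z = -1.40

p̂ = 191/328 ≈ 0.5823.
SE = √(p₀(1−p₀)/n) = √(0.23562/328) = 0.0268.
z = (0.5823 − 0.6199)/0.0268 = -0.0376/0.0268 = -1.40.
p-value = P(Z < -1.402) ≈ 0.0804.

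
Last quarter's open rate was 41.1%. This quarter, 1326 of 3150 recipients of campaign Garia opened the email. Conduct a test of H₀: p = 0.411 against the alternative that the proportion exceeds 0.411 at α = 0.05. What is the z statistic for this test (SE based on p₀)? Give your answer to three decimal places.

p̂ = 1326/3150 = 0.42095.
Standard error under H₀: √(0.411×0.589/3150) = 0.00877.
z = (0.42095 − 0.411)/0.00877 = 0.00995/0.00877 = 1.135.
p-value = P(Z > 1.135) ≈ 0.1281; since p > α = 0.05, fail to reject H₀.

z = 1.135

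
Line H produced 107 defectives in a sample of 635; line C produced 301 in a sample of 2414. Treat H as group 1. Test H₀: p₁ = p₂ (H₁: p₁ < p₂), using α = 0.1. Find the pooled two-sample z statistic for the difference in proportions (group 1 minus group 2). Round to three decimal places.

z = 2.886

p̂₁ = 107/635 ≈ 0.16850, p̂₂ = 301/2414 ≈ 0.12469.
Pooled p̂ = (107+301)/(635+2414) = 408/3049 = 0.13381.
SE = √(p̂(1−p̂)(1/n₁+1/n₂)) = √(0.13381·0.86619·0.00198905) = √(0.000230547) = 0.01518.
z = (0.16850 − 0.12469)/0.01518 = 0.04381/0.01518 = 2.886.
p-value = P(Z < 2.886) ≈ 0.9980; since p > α = 0.1, fail to reject H₀.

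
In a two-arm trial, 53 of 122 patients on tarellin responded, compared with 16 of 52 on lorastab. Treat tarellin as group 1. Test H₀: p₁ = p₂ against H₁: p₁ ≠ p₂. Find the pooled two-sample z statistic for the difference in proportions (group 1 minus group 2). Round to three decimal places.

p̂₁ = 53/122 ≈ 0.43443, p̂₂ = 16/52 ≈ 0.30769.
Pooled p̂ = (53+16)/(122+52) = 69/174 = 0.39655.
SE = √(0.239298 × 0.0274275) = 0.08101.
z = (0.43443 − 0.30769)/0.08101 = 0.12674/0.08101 = 1.564.
p-value = 2·P(Z > 1.564) ≈ 0.1177.

z = 1.564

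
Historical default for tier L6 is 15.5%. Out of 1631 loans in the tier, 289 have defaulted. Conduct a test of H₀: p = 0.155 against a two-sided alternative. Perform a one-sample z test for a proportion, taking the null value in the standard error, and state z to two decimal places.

p̂ = 289/1631 ≈ 0.17719.
Under H₀, SE = √(0.155·0.845/1631) = √(8.03035e-05) = 0.00896.
z = (0.17719 − 0.155)/0.00896 = 0.02219/0.00896 = 2.48.

z = 2.48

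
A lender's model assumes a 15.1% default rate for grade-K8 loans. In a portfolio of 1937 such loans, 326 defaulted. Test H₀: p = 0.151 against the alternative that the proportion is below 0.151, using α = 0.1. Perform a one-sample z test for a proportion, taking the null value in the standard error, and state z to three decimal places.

z = 2.127

p̂ = 326/1937 = 0.168301.
SE = √(p₀(1−p₀)/n) = √(0.1282/1937) = 0.008135.
z = (0.168301 − 0.151)/0.008135 = 0.017301/0.008135 = 2.127.
p-value = P(Z < 2.127) ≈ 0.9833; since p > α = 0.1, fail to reject H₀.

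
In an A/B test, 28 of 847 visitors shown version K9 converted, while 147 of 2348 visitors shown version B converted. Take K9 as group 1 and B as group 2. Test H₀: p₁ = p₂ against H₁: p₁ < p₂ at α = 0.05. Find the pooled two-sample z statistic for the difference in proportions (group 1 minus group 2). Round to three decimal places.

p̂₁ = 28/847 = 0.03306, p̂₂ = 147/2348 = 0.06261.
Pooled p̂ = (28+147)/(847+2348) = 175/3195 = 0.05477.
SE = √(0.051773 × 0.00160653) = 0.00912.
z = (0.03306 − 0.06261)/0.00912 = -0.02955/0.00912 = -3.240.
p-value = P(Z < -3.240) ≈ 0.0006, so at α = 0.05 we reject H₀.

z = -3.240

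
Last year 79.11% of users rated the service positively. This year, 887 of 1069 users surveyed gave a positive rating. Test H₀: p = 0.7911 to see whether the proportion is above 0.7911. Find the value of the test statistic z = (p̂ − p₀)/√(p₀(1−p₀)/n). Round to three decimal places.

z = 3.108

p̂ = 887/1069 = 0.829747.
Standard error under H₀: √(0.7911×0.2089/1069) = 0.012434.
z = (0.829747 − 0.7911)/0.012434 = 0.038647/0.012434 = 3.108.
p-value = P(Z > 3.108) ≈ 0.0009.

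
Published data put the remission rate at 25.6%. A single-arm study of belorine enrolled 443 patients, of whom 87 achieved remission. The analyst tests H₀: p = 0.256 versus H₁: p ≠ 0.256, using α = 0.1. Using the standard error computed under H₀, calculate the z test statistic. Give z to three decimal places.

p̂ = 87/443 = 0.196388.
SE = √(p₀(1−p₀)/n) = √(0.19046/443) = 0.020735.
z = (0.196388 − 0.256)/0.020735 = -0.059612/0.020735 = -2.875.
Two-sided p-value ≈ 2·Φ(−2.875) = 0.0040; since p < α = 0.1, reject H₀.

z = -2.875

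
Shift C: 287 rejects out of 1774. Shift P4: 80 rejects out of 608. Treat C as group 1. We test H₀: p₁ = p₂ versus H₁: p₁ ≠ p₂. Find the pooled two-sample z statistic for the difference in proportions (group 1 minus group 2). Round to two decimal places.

z = 1.78

p̂₁ = 287/1774 = 0.1618, p̂₂ = 80/608 = 0.1316.
Pooled p̂ = (287+80)/(1774+608) = 367/2382 = 0.1541.
SE = √(0.130334 × 0.00220843) = 0.0170.
z = (0.1618 − 0.1316)/0.0170 = 0.0302/0.0170 = 1.78.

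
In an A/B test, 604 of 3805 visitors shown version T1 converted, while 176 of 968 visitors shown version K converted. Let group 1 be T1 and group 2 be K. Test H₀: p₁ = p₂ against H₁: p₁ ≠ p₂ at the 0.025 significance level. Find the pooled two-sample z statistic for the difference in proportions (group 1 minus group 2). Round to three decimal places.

p̂₁ = 604/3805 ≈ 0.15874, p̂₂ = 176/968 ≈ 0.18182.
Pooled p̂ = (604+176)/(3805+968) = 780/4773 = 0.16342.
SE = √(0.136713 × 0.00129587) = 0.01331.
z = (0.15874 − 0.18182)/0.01331 = -0.02308/0.01331 = -1.734.
p-value = 2·P(Z > 1.734) ≈ 0.0829, so at α = 0.025 we fail to reject H₀.

z = -1.734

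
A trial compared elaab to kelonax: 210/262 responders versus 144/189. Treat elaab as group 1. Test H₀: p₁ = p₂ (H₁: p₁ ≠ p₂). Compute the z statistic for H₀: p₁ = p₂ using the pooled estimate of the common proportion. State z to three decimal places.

p̂₁ = 210/262 ≈ 0.801527, p̂₂ = 144/189 ≈ 0.761905.
Pooled p̂ = (210+144)/(262+189) = 354/451 = 0.784922.
SE = √(p̂(1−p̂)(1/n₁+1/n₂)) = √(0.784922·0.215078·0.0091078) = √(0.00153757) = 0.039212.
z = (0.801527 − 0.761905)/0.039212 = 0.039622/0.039212 = 1.010.

z = 1.010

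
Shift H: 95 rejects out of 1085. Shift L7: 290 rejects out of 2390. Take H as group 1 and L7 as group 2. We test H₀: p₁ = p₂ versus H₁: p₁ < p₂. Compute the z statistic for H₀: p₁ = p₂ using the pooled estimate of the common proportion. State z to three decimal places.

p̂₁ = 95/1085 ≈ 0.08756, p̂₂ = 290/2390 ≈ 0.12134.
Pooled p̂ = (95+290)/(1085+2390) = 385/3475 = 0.11079.
SE = √(p̂(1−p̂)(1/n₁+1/n₂)) = √(0.11079·0.88921·0.00134007) = √(0.000132019) = 0.01149.
z = (0.08756 − 0.12134)/0.01149 = -0.03378/0.01149 = -2.940.
p-value = P(Z < -2.940) ≈ 0.0016.

z = -2.940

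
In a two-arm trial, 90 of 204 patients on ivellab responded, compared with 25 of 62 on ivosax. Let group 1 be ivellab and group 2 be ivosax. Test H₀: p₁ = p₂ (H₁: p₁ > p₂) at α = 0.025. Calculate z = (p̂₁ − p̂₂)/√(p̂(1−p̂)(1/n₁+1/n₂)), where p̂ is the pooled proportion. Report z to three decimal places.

p̂₁ = 90/204 ≈ 0.44118, p̂₂ = 25/62 ≈ 0.40323.
Pooled p̂ = (90+25)/(204+62) = 115/266 = 0.43233.
SE = √(p̂(1−p̂)(1/n₁+1/n₂)) = √(0.43233·0.56767·0.021031) = √(0.00516144) = 0.07184.
z = (0.44118 − 0.40323)/0.07184 = 0.03795/0.07184 = 0.528.
p-value = P(Z > 0.528) ≈ 0.2987, so at α = 0.025 we fail to reject H₀.

z = 0.528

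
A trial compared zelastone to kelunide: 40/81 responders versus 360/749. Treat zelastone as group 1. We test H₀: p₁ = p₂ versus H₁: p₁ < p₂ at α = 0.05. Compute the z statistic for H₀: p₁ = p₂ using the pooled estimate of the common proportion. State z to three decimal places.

p̂₁ = 40/81 ≈ 0.49383, p̂₂ = 360/749 ≈ 0.48064.
Pooled p̂ = (40+360)/(81+749) = 400/830 = 0.48193.
SE = √(p̂(1−p̂)(1/n₁+1/n₂)) = √(0.48193·0.51807·0.0136808) = √(0.00341573) = 0.05844.
z = (0.49383 − 0.48064)/0.05844 = 0.01319/0.05844 = 0.226.
p-value = P(Z < 0.226) ≈ 0.5893; since p > α = 0.05, fail to reject H₀.

z = 0.226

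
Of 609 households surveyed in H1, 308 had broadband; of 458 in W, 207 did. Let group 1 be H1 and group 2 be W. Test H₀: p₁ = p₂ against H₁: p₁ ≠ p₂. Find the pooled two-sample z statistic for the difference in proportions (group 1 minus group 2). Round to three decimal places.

z = 1.740

p̂₁ = 308/609 = 0.50575, p̂₂ = 207/458 = 0.45197.
Pooled p̂ = (308+207)/(609+458) = 515/1067 = 0.48266.
SE = √(p̂(1−p̂)(1/n₁+1/n₂)) = √(0.48266·0.51734·0.00382544) = √(0.000955211) = 0.03091.
z = (0.50575 − 0.45197)/0.03091 = 0.05378/0.03091 = 1.740.
Two-sided p-value ≈ 2·Φ(−1.740) = 0.0818.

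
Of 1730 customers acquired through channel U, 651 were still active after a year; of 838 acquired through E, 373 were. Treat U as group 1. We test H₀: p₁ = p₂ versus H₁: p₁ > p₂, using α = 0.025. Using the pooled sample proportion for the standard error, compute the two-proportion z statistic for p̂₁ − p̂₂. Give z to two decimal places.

p̂₁ = 651/1730 ≈ 0.3763, p̂₂ = 373/838 ≈ 0.4451.
Pooled p̂ = (651+373)/(1730+838) = 1024/2568 = 0.3988.
SE = √(0.239749 × 0.00177135) = 0.0206.
z = (0.3763 − 0.4451)/0.0206 = -0.0688/0.0206 = -3.34.
p-value = P(Z > -3.339) ≈ 0.9996; since p > α = 0.025, fail to reject H₀.

z = -3.34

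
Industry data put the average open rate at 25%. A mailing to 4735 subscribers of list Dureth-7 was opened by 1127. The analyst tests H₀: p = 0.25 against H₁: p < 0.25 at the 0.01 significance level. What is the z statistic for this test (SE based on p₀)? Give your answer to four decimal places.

z = -1.9046

p̂ = 1127/4735 = 0.2380148.
Standard error under H₀: √(0.25×0.75/4735) = 0.0062928.
z = (0.2380148 − 0.25)/0.0062928 = -0.0119852/0.0062928 = -1.9046.
p-value = P(Z < -1.905) ≈ 0.0284. With α = 0.01, fail to reject H₀.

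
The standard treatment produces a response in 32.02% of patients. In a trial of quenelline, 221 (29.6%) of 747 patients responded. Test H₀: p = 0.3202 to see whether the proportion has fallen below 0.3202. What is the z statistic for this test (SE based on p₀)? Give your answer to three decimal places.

z = -1.426

p̂ = 221/747 = 0.29585.
Under H₀, SE = √(0.3202·0.6798/747) = √(0.000291395) = 0.01707.
z = (0.29585 − 0.3202)/0.01707 = -0.02435/0.01707 = -1.426.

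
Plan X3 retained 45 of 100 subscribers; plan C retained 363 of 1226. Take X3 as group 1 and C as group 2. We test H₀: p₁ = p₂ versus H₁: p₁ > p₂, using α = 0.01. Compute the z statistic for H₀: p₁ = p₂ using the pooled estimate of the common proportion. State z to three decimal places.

z = 3.207

p̂₁ = 45/100 = 0.45000, p̂₂ = 363/1226 = 0.29608.
Pooled p̂ = (45+363)/(100+1226) = 408/1326 = 0.30769.
SE = √(p̂(1−p̂)(1/n₁+1/n₂)) = √(0.30769·0.69231·0.0108157) = √(0.00230393) = 0.04800.
z = (0.45000 − 0.29608)/0.04800 = 0.15392/0.04800 = 3.207.
p-value = P(Z > 3.207) ≈ 0.0007; since p < α = 0.01, reject H₀.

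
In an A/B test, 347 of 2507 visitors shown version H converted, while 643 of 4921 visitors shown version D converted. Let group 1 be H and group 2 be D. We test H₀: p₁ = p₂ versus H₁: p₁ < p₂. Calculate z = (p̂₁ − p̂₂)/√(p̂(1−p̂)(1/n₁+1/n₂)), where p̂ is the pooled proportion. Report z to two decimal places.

p̂₁ = 347/2507 ≈ 0.1384, p̂₂ = 643/4921 ≈ 0.1307.
Pooled p̂ = (347+643)/(2507+4921) = 990/7428 = 0.1333.
SE = √(0.115516 × 0.000602094) = 0.0083.
z = (0.1384 − 0.1307)/0.0083 = 0.0077/0.0083 = 0.93.
p-value = P(Z < 0.929) ≈ 0.8236.

z = 0.93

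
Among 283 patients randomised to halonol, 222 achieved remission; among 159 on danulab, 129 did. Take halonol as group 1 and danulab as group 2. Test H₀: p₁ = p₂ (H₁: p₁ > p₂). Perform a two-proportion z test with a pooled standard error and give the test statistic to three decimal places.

p̂₁ = 222/283 ≈ 0.784452, p̂₂ = 129/159 ≈ 0.811321.
Pooled p̂ = (222+129)/(283+159) = 351/442 = 0.794118.
SE = √(0.163495 × 0.00982288) = 0.040075.
z = (0.784452 − 0.811321)/0.040075 = -0.026869/0.040075 = -0.670.
p-value = P(Z > -0.670) ≈ 0.7487.

z = -0.670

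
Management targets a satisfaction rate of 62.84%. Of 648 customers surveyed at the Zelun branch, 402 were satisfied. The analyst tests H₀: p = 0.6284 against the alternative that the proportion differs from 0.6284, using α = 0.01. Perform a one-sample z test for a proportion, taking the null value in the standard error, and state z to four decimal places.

p̂ = 402/648 ≈ 0.620370.
SE = √(p₀(1−p₀)/n) = √(0.23351/648) = 0.018983.
z = (0.620370 − 0.6284)/0.018983 = -0.008030/0.018983 = -0.4230.
Two-sided p-value ≈ 2·Φ(−0.423) = 0.6723; since p > α = 0.01, fail to reject H₀.

z = -0.4230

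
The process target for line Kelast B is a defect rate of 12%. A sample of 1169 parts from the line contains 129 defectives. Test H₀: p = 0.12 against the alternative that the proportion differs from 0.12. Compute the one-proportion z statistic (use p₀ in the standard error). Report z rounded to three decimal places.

z = -1.015

p̂ = 129/1169 = 0.110351.
Standard error under H₀: √(0.12×0.88/1169) = 0.009504.
z = (0.110351 − 0.12)/0.009504 = -0.009649/0.009504 = -1.015.
p-value = 2·P(Z > 1.015) ≈ 0.3100.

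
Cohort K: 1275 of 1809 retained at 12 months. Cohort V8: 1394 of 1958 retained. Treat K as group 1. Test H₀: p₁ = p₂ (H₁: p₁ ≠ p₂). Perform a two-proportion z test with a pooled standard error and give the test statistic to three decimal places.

z = -0.482

p̂₁ = 1275/1809 ≈ 0.70481, p̂₂ = 1394/1958 ≈ 0.71195.
Pooled p̂ = (1275+1394)/(1809+1958) = 2669/3767 = 0.70852.
SE = √(0.206519 × 0.00106352) = 0.01482.
z = (0.70481 − 0.71195)/0.01482 = -0.00714/0.01482 = -0.482.
Two-sided p-value ≈ 2·Φ(−0.482) = 0.6299.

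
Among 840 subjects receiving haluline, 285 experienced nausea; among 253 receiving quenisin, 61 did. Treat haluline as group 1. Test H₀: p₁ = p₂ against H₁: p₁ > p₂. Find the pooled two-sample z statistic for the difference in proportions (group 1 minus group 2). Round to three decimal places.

p̂₁ = 285/840 ≈ 0.33929, p̂₂ = 61/253 ≈ 0.24111.
Pooled p̂ = (285+61)/(840+253) = 346/1093 = 0.31656.
SE = √(p̂(1−p̂)(1/n₁+1/n₂)) = √(0.31656·0.68344·0.00514305) = √(0.0011127) = 0.03336.
z = (0.33929 − 0.24111)/0.03336 = 0.09818/0.03336 = 2.943.
p-value = P(Z > 2.943) ≈ 0.0016.

z = 2.943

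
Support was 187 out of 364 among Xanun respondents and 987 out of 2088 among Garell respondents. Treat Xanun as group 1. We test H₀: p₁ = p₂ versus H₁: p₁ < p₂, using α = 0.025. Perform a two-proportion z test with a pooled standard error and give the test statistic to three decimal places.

p̂₁ = 187/364 = 0.513736, p̂₂ = 987/2088 = 0.472701.
Pooled p̂ = (187+987)/(364+2088) = 1174/2452 = 0.478793.
SE = √(p̂(1−p̂)(1/n₁+1/n₂)) = √(0.478793·0.521207·0.00322618) = √(0.000805094) = 0.028374.
z = (0.513736 − 0.472701)/0.028374 = 0.041035/0.028374 = 1.446.
p-value = P(Z < 1.446) ≈ 0.9259. With α = 0.025, fail to reject H₀.

z = 1.446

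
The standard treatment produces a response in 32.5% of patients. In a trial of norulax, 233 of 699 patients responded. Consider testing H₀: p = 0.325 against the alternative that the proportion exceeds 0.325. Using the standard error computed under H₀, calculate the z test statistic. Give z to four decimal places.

p̂ = 233/699 = 0.333333.
Under H₀, SE = √(0.325·0.675/699) = √(0.000313841) = 0.017716.
z = (0.333333 − 0.325)/0.017716 = 0.008333/0.017716 = 0.4704.

z = 0.4704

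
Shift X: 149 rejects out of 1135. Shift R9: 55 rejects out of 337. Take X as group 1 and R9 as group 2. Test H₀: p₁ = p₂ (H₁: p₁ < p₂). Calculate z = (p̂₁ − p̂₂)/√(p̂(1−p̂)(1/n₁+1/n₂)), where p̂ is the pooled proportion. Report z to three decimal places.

p̂₁ = 149/1135 = 0.13128, p̂₂ = 55/337 = 0.16320.
Pooled p̂ = (149+55)/(1135+337) = 204/1472 = 0.13859.
SE = √(p̂(1−p̂)(1/n₁+1/n₂)) = √(0.13859·0.86141·0.00384842) = √(0.000459426) = 0.02143.
z = (0.13128 − 0.16320)/0.02143 = -0.03192/0.02143 = -1.490.

z = -1.490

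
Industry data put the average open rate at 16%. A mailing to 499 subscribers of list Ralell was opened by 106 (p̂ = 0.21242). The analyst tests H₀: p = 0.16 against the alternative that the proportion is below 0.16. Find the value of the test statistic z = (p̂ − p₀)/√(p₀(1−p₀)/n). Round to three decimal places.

z = 3.194

p̂ = 106/499 = 0.21242.
Standard error under H₀: √(0.16×0.84/499) = 0.01641.
z = (0.21242 − 0.16)/0.01641 = 0.05242/0.01641 = 3.194.
p-value = P(Z < 3.194) ≈ 0.9993.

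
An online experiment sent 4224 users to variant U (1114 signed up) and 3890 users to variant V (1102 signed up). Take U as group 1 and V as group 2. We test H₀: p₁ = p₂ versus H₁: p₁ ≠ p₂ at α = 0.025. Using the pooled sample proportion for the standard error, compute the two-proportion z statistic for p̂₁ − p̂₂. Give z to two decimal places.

p̂₁ = 1114/4224 = 0.2637, p̂₂ = 1102/3890 = 0.2833.
Pooled p̂ = (1114+1102)/(4224+3890) = 2216/8114 = 0.2731.
SE = √(0.19852 × 0.000493812) = 0.0099.
z = (0.2637 − 0.2833)/0.0099 = -0.0196/0.0099 = -1.98.
Two-sided p-value ≈ 2·Φ(−1.975) = 0.0482; since p > α = 0.025, fail to reject H₀.

z = -1.98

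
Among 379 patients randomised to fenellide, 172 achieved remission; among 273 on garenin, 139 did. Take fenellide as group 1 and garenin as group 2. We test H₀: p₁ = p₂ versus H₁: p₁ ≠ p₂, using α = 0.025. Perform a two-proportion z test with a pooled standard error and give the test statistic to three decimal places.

z = -1.396

p̂₁ = 172/379 = 0.453826, p̂₂ = 139/273 = 0.509158.
Pooled p̂ = (172+139)/(379+273) = 311/652 = 0.476994.
SE = √(p̂(1−p̂)(1/n₁+1/n₂)) = √(0.476994·0.523006·0.00630153) = √(0.00157205) = 0.039649.
z = (0.453826 − 0.509158)/0.039649 = -0.055332/0.039649 = -1.396.
p-value = 2·P(Z > 1.396) ≈ 0.1629; since p > α = 0.025, fail to reject H₀.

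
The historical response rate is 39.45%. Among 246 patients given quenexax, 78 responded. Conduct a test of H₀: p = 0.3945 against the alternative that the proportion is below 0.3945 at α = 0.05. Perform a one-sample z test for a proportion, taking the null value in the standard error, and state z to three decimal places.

p̂ = 78/246 = 0.31707.
Standard error under H₀: √(0.3945×0.6055/246) = 0.03116.
z = (0.31707 − 0.3945)/0.03116 = -0.07743/0.03116 = -2.485.
p-value = P(Z < -2.485) ≈ 0.0065, so at α = 0.05 we reject H₀.

z = -2.485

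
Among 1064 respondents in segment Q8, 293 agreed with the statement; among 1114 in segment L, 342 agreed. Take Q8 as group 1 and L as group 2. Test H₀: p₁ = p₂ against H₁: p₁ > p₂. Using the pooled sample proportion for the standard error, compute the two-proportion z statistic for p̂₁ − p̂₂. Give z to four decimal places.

p̂₁ = 293/1064 = 0.2753759, p̂₂ = 342/1114 = 0.3070018.
Pooled p̂ = (293+342)/(1064+1114) = 635/2178 = 0.2915519.
SE = √(p̂(1−p̂)(1/n₁+1/n₂)) = √(0.2915519·0.7084481·0.00183752) = √(0.000379538) = 0.0194817.
z = (0.2753759 − 0.3070018)/0.0194817 = -0.0316259/0.0194817 = -1.6234.
p-value = P(Z > -1.623) ≈ 0.9477.

z = -1.6234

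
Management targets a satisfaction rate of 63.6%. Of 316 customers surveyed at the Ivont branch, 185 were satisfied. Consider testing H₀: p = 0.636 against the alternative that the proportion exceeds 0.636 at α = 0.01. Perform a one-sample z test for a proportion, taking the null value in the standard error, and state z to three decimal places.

z = -1.868

p̂ = 185/316 ≈ 0.58544.
Standard error under H₀: √(0.636×0.364/316) = 0.02707.
z = (0.58544 − 0.636)/0.02707 = -0.05056/0.02707 = -1.868.
p-value = P(Z > -1.868) ≈ 0.9691, so at α = 0.01 we fail to reject H₀.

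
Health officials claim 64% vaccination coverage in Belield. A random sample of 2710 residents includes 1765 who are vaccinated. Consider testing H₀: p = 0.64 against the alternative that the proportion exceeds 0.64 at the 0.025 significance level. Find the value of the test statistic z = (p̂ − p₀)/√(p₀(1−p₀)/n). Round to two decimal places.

p̂ = 1765/2710 ≈ 0.65129.
Under H₀, SE = √(0.64·0.36/2710) = √(8.50185e-05) = 0.00922.
z = (0.65129 − 0.64)/0.00922 = 0.01129/0.00922 = 1.22.
p-value = P(Z > 1.225) ≈ 0.1104; since p > α = 0.025, fail to reject H₀.

z = 1.22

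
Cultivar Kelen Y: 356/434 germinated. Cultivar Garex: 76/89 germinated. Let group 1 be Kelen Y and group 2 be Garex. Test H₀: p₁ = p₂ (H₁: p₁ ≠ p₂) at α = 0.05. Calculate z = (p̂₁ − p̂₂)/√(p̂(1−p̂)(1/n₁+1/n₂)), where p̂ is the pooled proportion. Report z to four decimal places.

p̂₁ = 356/434 ≈ 0.8202765, p̂₂ = 76/89 ≈ 0.8539326.
Pooled p̂ = (356+76)/(434+89) = 432/523 = 0.8260038.
SE = √(p̂(1−p̂)(1/n₁+1/n₂)) = √(0.8260038·0.1739962·0.0135401) = √(0.001946) = 0.0441135.
z = (0.8202765 − 0.8539326)/0.0441135 = -0.0336561/0.0441135 = -0.7629.
Two-sided p-value ≈ 2·Φ(−0.763) = 0.4455, so at α = 0.05 we fail to reject H₀.

z = -0.7629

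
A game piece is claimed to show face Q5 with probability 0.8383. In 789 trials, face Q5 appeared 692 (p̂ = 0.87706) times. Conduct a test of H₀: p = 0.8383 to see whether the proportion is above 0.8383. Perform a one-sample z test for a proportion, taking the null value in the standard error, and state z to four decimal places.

p̂ = 692/789 ≈ 0.8770596.
Under H₀, SE = √(0.8383·0.1617/789) = √(0.000171804) = 0.0131074.
z = (0.8770596 − 0.8383)/0.0131074 = 0.0387596/0.0131074 = 2.9571.
p-value = P(Z > 2.957) ≈ 0.0016.

z = 2.9571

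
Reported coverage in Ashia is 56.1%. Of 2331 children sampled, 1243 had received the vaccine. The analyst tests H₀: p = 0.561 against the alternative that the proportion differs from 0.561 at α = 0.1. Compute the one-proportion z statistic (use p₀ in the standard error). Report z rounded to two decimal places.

z = -2.70

p̂ = 1243/2331 = 0.5332.
Standard error under H₀: √(0.561×0.439/2331) = 0.0103.
z = (0.5332 − 0.561)/0.0103 = -0.0278/0.0103 = -2.70.
p-value = 2·P(Z > 2.700) ≈ 0.0069, so at α = 0.1 we reject H₀.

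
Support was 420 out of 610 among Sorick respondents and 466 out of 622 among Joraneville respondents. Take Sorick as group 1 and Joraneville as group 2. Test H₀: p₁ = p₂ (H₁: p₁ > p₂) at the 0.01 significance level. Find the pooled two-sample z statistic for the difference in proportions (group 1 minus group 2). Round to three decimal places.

z = -2.369

p̂₁ = 420/610 = 0.68852, p̂₂ = 466/622 = 0.74920.
Pooled p̂ = (420+466)/(610+622) = 886/1232 = 0.71916.
SE = √(0.201971 × 0.00324706) = 0.02561.
z = (0.68852 − 0.74920)/0.02561 = -0.06068/0.02561 = -2.369.
p-value = P(Z > -2.369) ≈ 0.9911, so at α = 0.01 we fail to reject H₀.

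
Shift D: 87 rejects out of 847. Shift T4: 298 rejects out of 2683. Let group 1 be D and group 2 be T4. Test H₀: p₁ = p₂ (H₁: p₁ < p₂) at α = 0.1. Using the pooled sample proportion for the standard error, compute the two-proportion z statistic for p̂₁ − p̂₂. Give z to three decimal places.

p̂₁ = 87/847 ≈ 0.102715, p̂₂ = 298/2683 ≈ 0.111070.
Pooled p̂ = (87+298)/(847+2683) = 385/3530 = 0.109065.
SE = √(0.0971699 × 0.00155335) = 0.012286.
z = (0.102715 − 0.111070)/0.012286 = -0.008355/0.012286 = -0.680.
p-value = P(Z < -0.680) ≈ 0.2483; since p > α = 0.1, fail to reject H₀.

z = -0.680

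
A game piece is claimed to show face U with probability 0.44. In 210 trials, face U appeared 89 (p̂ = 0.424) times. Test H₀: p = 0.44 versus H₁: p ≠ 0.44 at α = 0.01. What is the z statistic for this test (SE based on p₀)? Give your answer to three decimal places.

p̂ = 89/210 ≈ 0.42381.
Standard error under H₀: √(0.44×0.56/210) = 0.03425.
z = (0.42381 − 0.44)/0.03425 = -0.01619/0.03425 = -0.473.
Two-sided p-value ≈ 2·Φ(−0.473) = 0.6365, so at α = 0.01 we fail to reject H₀.

z = -0.473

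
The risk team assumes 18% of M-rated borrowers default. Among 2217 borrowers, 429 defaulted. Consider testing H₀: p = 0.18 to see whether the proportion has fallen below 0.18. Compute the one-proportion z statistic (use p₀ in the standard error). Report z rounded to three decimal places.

p̂ = 429/2217 = 0.193505.
SE = √(p₀(1−p₀)/n) = √(0.1476/2217) = 0.008159.
z = (0.193505 − 0.18)/0.008159 = 0.013505/0.008159 = 1.655.
p-value = P(Z < 1.655) ≈ 0.9510.

z = 1.655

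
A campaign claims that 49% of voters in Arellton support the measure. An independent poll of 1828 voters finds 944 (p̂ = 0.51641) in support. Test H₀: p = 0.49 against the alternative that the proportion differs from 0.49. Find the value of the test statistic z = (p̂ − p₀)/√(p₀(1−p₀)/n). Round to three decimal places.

p̂ = 944/1828 = 0.51641.
Under H₀, SE = √(0.49·0.51/1828) = √(0.000136707) = 0.01169.
z = (0.51641 − 0.49)/0.01169 = 0.02641/0.01169 = 2.259.
p-value = 2·P(Z > 2.259) ≈ 0.0239.

z = 2.259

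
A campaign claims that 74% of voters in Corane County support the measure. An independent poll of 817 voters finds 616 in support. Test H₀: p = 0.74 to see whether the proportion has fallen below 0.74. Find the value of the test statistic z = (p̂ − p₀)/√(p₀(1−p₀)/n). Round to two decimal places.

z = 0.91

p̂ = 616/817 = 0.75398.
SE = √(p₀(1−p₀)/n) = √(0.1924/817) = 0.01535.
z = (0.75398 − 0.74)/0.01535 = 0.01398/0.01535 = 0.91.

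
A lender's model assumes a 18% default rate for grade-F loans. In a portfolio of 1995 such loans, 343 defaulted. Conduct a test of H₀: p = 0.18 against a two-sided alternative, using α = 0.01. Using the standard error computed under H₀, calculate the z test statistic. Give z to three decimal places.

z = -0.938

p̂ = 343/1995 = 0.17193.
Standard error under H₀: √(0.18×0.82/1995) = 0.00860.
z = (0.17193 − 0.18)/0.00860 = -0.00807/0.00860 = -0.938.
p-value = 2·P(Z > 0.938) ≈ 0.3481; since p > α = 0.01, fail to reject H₀.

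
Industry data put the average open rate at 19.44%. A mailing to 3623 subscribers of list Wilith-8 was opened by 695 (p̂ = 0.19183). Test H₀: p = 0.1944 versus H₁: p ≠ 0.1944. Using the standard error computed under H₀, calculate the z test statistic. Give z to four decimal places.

z = -0.3909

p̂ = 695/3623 = 0.191830.
Under H₀, SE = √(0.1944·0.8056/3623) = √(4.32262e-05) = 0.006575.
z = (0.191830 − 0.1944)/0.006575 = -0.002570/0.006575 = -0.3909.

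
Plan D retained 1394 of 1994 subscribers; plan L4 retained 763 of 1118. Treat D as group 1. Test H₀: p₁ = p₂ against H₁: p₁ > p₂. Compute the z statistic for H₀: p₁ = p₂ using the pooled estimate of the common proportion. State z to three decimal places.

z = 0.965

p̂₁ = 1394/1994 = 0.69910, p̂₂ = 763/1118 = 0.68247.
Pooled p̂ = (1394+763)/(1994+1118) = 2157/3112 = 0.69312.
SE = √(0.212703 × 0.00139596) = 0.01723.
z = (0.69910 − 0.68247)/0.01723 = 0.01663/0.01723 = 0.965.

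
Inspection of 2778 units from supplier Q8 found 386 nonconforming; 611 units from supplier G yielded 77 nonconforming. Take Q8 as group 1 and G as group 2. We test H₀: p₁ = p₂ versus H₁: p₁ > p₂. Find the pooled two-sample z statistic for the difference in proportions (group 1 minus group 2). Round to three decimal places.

p̂₁ = 386/2778 ≈ 0.13895, p̂₂ = 77/611 ≈ 0.12602.
Pooled p̂ = (386+77)/(2778+611) = 463/3389 = 0.13662.
SE = √(p̂(1−p̂)(1/n₁+1/n₂)) = √(0.13662·0.86338·0.00199663) = √(0.000235511) = 0.01535.
z = (0.13895 − 0.12602)/0.01535 = 0.01293/0.01535 = 0.842.

z = 0.842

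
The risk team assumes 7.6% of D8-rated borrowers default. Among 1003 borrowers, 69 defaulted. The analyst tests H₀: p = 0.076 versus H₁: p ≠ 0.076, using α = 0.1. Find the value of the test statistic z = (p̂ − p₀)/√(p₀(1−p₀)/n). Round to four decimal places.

z = -0.8612

p̂ = 69/1003 = 0.068794.
Under H₀, SE = √(0.076·0.924/1003) = √(7.0014e-05) = 0.008367.
z = (0.068794 − 0.076)/0.008367 = -0.007206/0.008367 = -0.8612.
p-value = 2·P(Z > 0.861) ≈ 0.3891. With α = 0.1, fail to reject H₀.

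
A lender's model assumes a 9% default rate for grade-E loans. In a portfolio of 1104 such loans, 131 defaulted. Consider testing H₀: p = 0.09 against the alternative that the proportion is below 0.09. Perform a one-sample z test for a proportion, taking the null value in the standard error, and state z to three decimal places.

p̂ = 131/1104 ≈ 0.118659.
Standard error under H₀: √(0.09×0.91/1104) = 0.008613.
z = (0.118659 − 0.09)/0.008613 = 0.028659/0.008613 = 3.327.
p-value = P(Z < 3.327) ≈ 0.9996.

z = 3.327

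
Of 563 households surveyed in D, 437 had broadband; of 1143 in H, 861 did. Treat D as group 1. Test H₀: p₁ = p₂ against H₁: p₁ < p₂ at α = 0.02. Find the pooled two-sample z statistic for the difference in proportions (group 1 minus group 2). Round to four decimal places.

z = 1.0435

p̂₁ = 437/563 = 0.776199, p̂₂ = 861/1143 = 0.753281.
Pooled p̂ = (437+861)/(563+1143) = 1298/1706 = 0.760844.
SE = √(0.18196 × 0.00265109) = 0.021963.
z = (0.776199 − 0.753281)/0.021963 = 0.022918/0.021963 = 1.0435.
p-value = P(Z < 1.043) ≈ 0.8516. With α = 0.02, fail to reject H₀.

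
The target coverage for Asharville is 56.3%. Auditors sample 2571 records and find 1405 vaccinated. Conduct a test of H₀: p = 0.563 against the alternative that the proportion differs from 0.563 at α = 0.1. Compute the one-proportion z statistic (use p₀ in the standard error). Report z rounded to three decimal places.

p̂ = 1405/2571 ≈ 0.54648.
SE = √(p₀(1−p₀)/n) = √(0.24603/2571) = 0.00978.
z = (0.54648 − 0.563)/0.00978 = -0.01652/0.00978 = -1.689.
p-value = 2·P(Z > 1.689) ≈ 0.0913, so at α = 0.1 we reject H₀.

z = -1.689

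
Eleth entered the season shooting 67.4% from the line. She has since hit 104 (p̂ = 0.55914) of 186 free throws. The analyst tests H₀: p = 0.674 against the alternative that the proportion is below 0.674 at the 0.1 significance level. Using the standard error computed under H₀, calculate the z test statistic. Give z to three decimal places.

z = -3.342

p̂ = 104/186 ≈ 0.55914.
Standard error under H₀: √(0.674×0.326/186) = 0.03437.
z = (0.55914 − 0.674)/0.03437 = -0.11486/0.03437 = -3.342.
p-value = P(Z < -3.342) ≈ 0.0004; since p < α = 0.1, reject H₀.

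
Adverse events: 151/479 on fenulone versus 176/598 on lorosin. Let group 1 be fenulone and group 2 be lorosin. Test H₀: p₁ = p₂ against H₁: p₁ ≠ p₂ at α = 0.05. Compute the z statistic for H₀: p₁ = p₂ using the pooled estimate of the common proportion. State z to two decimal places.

p̂₁ = 151/479 = 0.3152, p̂₂ = 176/598 = 0.2943.
Pooled p̂ = (151+176)/(479+598) = 327/1077 = 0.3036.
SE = √(0.211435 × 0.00375992) = 0.0282.
z = (0.3152 − 0.2943)/0.0282 = 0.0209/0.0282 = 0.74.
Two-sided p-value ≈ 2·Φ(−0.742) = 0.4580. With α = 0.05, fail to reject H₀.

z = 0.74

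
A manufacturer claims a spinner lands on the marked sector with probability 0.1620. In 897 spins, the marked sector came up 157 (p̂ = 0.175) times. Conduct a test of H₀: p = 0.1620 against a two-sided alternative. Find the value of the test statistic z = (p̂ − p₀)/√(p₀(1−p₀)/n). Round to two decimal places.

p̂ = 157/897 = 0.1750.
Under H₀, SE = √(0.162·0.838/897) = √(0.000151344) = 0.0123.
z = (0.1750 − 0.162)/0.0123 = 0.0130/0.0123 = 1.06.

z = 1.06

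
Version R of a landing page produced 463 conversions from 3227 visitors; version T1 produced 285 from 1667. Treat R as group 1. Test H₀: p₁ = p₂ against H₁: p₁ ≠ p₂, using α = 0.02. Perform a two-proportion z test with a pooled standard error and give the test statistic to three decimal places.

z = -2.533

p̂₁ = 463/3227 = 0.143477, p̂₂ = 285/1667 = 0.170966.
Pooled p̂ = (463+285)/(3227+1667) = 748/4894 = 0.152840.
SE = √(0.12948 × 0.000909765) = 0.010853.
z = (0.143477 − 0.170966)/0.010853 = -0.027489/0.010853 = -2.533.
Two-sided p-value ≈ 2·Φ(−2.533) = 0.0113, so at α = 0.02 we reject H₀.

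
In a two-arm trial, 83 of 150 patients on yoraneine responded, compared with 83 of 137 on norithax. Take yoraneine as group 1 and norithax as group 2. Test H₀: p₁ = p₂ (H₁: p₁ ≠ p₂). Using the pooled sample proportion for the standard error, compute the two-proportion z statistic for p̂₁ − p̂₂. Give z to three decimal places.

p̂₁ = 83/150 = 0.55333, p̂₂ = 83/137 = 0.60584.
Pooled p̂ = (83+83)/(150+137) = 166/287 = 0.57840.
SE = √(p̂(1−p̂)(1/n₁+1/n₂)) = √(0.57840·0.42160·0.0139659) = √(0.00340565) = 0.05836.
z = (0.55333 − 0.60584)/0.05836 = -0.05251/0.05836 = -0.900.

z = -0.900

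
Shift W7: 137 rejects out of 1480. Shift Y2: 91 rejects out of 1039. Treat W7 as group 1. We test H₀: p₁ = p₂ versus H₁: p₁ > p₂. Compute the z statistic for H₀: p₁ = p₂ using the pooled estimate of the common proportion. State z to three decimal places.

z = 0.429

p̂₁ = 137/1480 ≈ 0.092568, p̂₂ = 91/1039 ≈ 0.087584.
Pooled p̂ = (137+91)/(1480+1039) = 228/2519 = 0.090512.
SE = √(p̂(1−p̂)(1/n₁+1/n₂)) = √(0.090512·0.909488·0.00163814) = √(0.000134851) = 0.011613.
z = (0.092568 − 0.087584)/0.011613 = 0.004984/0.011613 = 0.429.
p-value = P(Z > 0.429) ≈ 0.3339.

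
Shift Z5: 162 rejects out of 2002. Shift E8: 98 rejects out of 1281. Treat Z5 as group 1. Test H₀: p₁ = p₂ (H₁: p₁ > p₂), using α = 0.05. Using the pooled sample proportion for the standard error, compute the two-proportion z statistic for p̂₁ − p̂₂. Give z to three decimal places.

p̂₁ = 162/2002 ≈ 0.080919, p̂₂ = 98/1281 ≈ 0.076503.
Pooled p̂ = (162+98)/(2002+1281) = 260/3283 = 0.079196.
SE = √(p̂(1−p̂)(1/n₁+1/n₂)) = √(0.079196·0.920804·0.00128014) = √(9.33528e-05) = 0.009662.
z = (0.080919 − 0.076503)/0.009662 = 0.004416/0.009662 = 0.457.
p-value = P(Z > 0.457) ≈ 0.3238. With α = 0.05, fail to reject H₀.

z = 0.457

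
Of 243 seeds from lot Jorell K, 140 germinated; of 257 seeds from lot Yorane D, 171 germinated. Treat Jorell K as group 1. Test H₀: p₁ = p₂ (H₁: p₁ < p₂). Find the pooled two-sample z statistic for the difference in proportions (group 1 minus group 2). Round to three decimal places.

p̂₁ = 140/243 ≈ 0.57613, p̂₂ = 171/257 ≈ 0.66537.
Pooled p̂ = (140+171)/(243+257) = 311/500 = 0.62200.
SE = √(p̂(1−p̂)(1/n₁+1/n₂)) = √(0.62200·0.37800·0.00800628) = √(0.0018824) = 0.04339.
z = (0.57613 − 0.66537)/0.04339 = -0.08924/0.04339 = -2.057.

z = -2.057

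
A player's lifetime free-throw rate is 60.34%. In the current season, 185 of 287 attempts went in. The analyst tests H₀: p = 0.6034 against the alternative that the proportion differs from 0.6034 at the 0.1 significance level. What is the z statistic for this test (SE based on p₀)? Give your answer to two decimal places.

z = 1.43

p̂ = 185/287 = 0.6446.
Standard error under H₀: √(0.6034×0.3966/287) = 0.0289.
z = (0.6446 − 0.6034)/0.0289 = 0.0412/0.0289 = 1.43.
p-value = 2·P(Z > 1.427) ≈ 0.1536. With α = 0.1, fail to reject H₀.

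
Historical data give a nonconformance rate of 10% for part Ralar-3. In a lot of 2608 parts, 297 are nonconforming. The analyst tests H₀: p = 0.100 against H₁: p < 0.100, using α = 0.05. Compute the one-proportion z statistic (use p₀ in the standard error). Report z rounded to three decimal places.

p̂ = 297/2608 ≈ 0.113880.
SE = √(p₀(1−p₀)/n) = √(0.09/2608) = 0.005874.
z = (0.113880 − 0.1)/0.005874 = 0.013880/0.005874 = 2.363.
p-value = P(Z < 2.363) ≈ 0.9909. With α = 0.05, fail to reject H₀.

z = 2.363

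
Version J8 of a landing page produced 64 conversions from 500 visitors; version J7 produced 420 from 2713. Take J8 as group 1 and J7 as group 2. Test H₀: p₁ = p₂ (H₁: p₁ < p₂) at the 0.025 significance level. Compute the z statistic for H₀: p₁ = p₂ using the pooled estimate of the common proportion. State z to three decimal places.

p̂₁ = 64/500 ≈ 0.12800, p̂₂ = 420/2713 ≈ 0.15481.
Pooled p̂ = (64+420)/(500+2713) = 484/3213 = 0.15064.
SE = √(p̂(1−p̂)(1/n₁+1/n₂)) = √(0.15064·0.84936·0.0023686) = √(0.000303053) = 0.01741.
z = (0.12800 − 0.15481)/0.01741 = -0.02681/0.01741 = -1.540.
p-value = P(Z < -1.540) ≈ 0.0618; since p > α = 0.025, fail to reject H₀.

z = -1.540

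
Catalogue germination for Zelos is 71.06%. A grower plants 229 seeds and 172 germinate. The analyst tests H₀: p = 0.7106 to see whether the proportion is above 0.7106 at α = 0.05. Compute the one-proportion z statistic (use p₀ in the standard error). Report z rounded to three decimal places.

z = 1.351

p̂ = 172/229 = 0.75109.
Standard error under H₀: √(0.7106×0.2894/229) = 0.02997.
z = (0.75109 − 0.7106)/0.02997 = 0.04049/0.02997 = 1.351.
p-value = P(Z > 1.351) ≈ 0.0883, so at α = 0.05 we fail to reject H₀.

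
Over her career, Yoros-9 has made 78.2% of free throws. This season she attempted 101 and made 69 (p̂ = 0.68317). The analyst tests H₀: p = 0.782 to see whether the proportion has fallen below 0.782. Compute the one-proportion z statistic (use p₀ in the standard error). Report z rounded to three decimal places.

z = -2.406

p̂ = 69/101 = 0.68317.
SE = √(p₀(1−p₀)/n) = √(0.17048/101) = 0.04108.
z = (0.68317 − 0.782)/0.04108 = -0.09883/0.04108 = -2.406.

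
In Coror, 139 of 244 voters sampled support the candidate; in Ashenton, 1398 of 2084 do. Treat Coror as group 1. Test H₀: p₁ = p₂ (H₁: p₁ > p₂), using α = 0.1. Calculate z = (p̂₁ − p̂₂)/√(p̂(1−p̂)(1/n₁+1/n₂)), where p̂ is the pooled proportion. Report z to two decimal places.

p̂₁ = 139/244 = 0.5697, p̂₂ = 1398/2084 = 0.6708.
Pooled p̂ = (139+1398)/(244+2084) = 1537/2328 = 0.6602.
SE = √(p̂(1−p̂)(1/n₁+1/n₂)) = √(0.6602·0.3398·0.00457821) = √(0.00102702) = 0.0320.
z = (0.5697 − 0.6708)/0.0320 = -0.1011/0.0320 = -3.16.
p-value = P(Z > -3.156) ≈ 0.9992; since p > α = 0.1, fail to reject H₀.

z = -3.16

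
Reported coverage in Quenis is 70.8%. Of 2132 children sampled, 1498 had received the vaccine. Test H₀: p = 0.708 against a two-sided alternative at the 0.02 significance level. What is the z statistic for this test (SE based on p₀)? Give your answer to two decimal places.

p̂ = 1498/2132 = 0.7026.
Under H₀, SE = √(0.708·0.292/2132) = √(9.69681e-05) = 0.0098.
z = (0.7026 − 0.708)/0.0098 = -0.0054/0.0098 = -0.55.
p-value = 2·P(Z > 0.546) ≈ 0.5853, so at α = 0.02 we fail to reject H₀.

z = -0.55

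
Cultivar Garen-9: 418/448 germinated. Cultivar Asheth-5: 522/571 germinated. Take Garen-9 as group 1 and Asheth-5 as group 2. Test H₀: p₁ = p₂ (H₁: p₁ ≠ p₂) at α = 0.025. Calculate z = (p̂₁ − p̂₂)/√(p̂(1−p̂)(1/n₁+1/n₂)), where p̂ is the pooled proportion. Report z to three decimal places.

z = 1.117

p̂₁ = 418/448 = 0.93304, p̂₂ = 522/571 = 0.91419.
Pooled p̂ = (418+522)/(448+571) = 940/1019 = 0.92247.
SE = √(0.0715166 × 0.00398346) = 0.01688.
z = (0.93304 − 0.91419)/0.01688 = 0.01885/0.01688 = 1.117.
Two-sided p-value ≈ 2·Φ(−1.117) = 0.2641. With α = 0.025, fail to reject H₀.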